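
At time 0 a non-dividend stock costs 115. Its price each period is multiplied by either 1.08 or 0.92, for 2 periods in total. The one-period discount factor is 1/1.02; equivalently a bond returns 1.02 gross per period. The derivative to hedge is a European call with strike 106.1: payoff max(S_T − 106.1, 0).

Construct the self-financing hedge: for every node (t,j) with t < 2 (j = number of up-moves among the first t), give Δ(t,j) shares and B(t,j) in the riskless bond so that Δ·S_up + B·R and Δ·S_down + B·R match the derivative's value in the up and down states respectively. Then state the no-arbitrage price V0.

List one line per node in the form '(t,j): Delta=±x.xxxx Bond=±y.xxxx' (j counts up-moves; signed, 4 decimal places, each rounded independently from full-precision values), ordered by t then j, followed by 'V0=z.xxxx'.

Since d<R<u, set p* = (R−d)/(u−d) = 0.6250; price each node as the discounted p*-expectation of its children.
Terminal values V(2,·): V(2,0)=0.0000, V(2,1)=8.1640, V(2,2)=28.0360
Node (1,0) S=105.8000: V=(p*·8.1640+(1−p*)·0.0000)/1.02=5.0025; Δ=(8.1640−0.0000)/(114.2640−97.3360)=0.4823; B=V−Δ·S=-46.0225
Node (1,1) S=124.2000: V=(p*·28.0360+(1−p*)·8.1640)/1.02=20.1804; Δ=(28.0360−8.1640)/(134.1360−114.2640)=1.0000; B=V−Δ·S=-104.0196
Node (0,0) S=115.0000: V=(p*·20.1804+(1−p*)·5.0025)/1.02=14.2046; Δ=(20.1804−5.0025)/(124.2000−105.8000)=0.8249; B=V−Δ·S=-80.6576
Root portfolio cost Δ·115+B reproduces V0=14.2046.

(0,0): Delta=0.8249 Bond=-80.6576
(1,0): Delta=0.4823 Bond=-46.0225
(1,1): Delta=1.0000 Bond=-104.0196
V0=14.2046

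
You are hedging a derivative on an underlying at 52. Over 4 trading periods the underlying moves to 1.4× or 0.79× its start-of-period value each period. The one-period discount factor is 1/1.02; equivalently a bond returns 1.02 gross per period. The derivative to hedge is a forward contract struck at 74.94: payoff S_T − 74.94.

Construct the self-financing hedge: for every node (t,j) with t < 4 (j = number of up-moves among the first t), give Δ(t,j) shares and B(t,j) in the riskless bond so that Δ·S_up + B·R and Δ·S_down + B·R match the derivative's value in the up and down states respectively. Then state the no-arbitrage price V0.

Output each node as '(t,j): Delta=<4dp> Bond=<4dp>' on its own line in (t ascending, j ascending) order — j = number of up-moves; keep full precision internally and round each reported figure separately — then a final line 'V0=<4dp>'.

(0,0): Delta=1.0000 Bond=-69.2330
(1,0): Delta=1.0000 Bond=-70.6176
(1,1): Delta=1.0000 Bond=-70.6176
(2,0): Delta=1.0000 Bond=-72.0300
(2,1): Delta=1.0000 Bond=-72.0300
(2,2): Delta=1.0000 Bond=-72.0300
(3,0): Delta=1.0000 Bond=-73.4706
(3,1): Delta=1.0000 Bond=-73.4706
(3,2): Delta=1.0000 Bond=-73.4706
(3,3): Delta=1.0000 Bond=-73.4706
V0=-17.2330

No-arbitrage ⇒ martingale measure with p* = (R−d)/(u−d) = 0.3770.
Payoff layer (t=4): V(4,0)=-54.6860, V(4,1)=-39.0468, V(4,2)=-11.3317, V(4,3)=37.7835, V(4,4)=124.8232
  t=3,j=0: stock 25.6380 → up 35.8932 (V=-39.0468), down 20.2540 (V=-54.6860). Price -47.8326; hedge Δ=1.0000, bond B=-73.4706.
  t=3,j=1: stock 45.4345 → up 63.6083 (V=-11.3317), down 35.8932 (V=-39.0468). Price -28.0361; hedge Δ=1.0000, bond B=-73.4706.
  t=3,j=2: stock 80.5168 → up 112.7235 (V=37.7835), down 63.6083 (V=-11.3317). Price 7.0462; hedge Δ=1.0000, bond B=-73.4706.
  t=3,j=3: stock 142.6880 → up 199.7632 (V=124.8232), down 112.7235 (V=37.7835). Price 69.2174; hedge Δ=1.0000, bond B=-73.4706.
  t=2,j=0: stock 32.4532 → up 45.4345 (V=-28.0361), down 25.6380 (V=-47.8326). Price -39.5768; hedge Δ=1.0000, bond B=-72.0300.
  t=2,j=1: stock 57.5120 → up 80.5168 (V=7.0462), down 45.4345 (V=-28.0361). Price -14.5180; hedge Δ=1.0000, bond B=-72.0300.
  t=2,j=2: stock 101.9200 → up 142.6880 (V=69.2174), down 80.5168 (V=7.0462). Price 29.8900; hedge Δ=1.0000, bond B=-72.0300.
  t=1,j=0: stock 41.0800 → up 57.5120 (V=-14.5180), down 32.4532 (V=-39.5768). Price -29.5376; hedge Δ=1.0000, bond B=-70.6176.
  t=1,j=1: stock 72.8000 → up 101.9200 (V=29.8900), down 57.5120 (V=-14.5180). Price 2.1824; hedge Δ=1.0000, bond B=-70.6176.
  t=0,j=0: stock 52.0000 → up 72.8000 (V=2.1824), down 41.0800 (V=-29.5376). Price -17.2330; hedge Δ=1.0000, bond B=-69.2330.
The time-0 hedge costs -17.2330, which is the no-arbitrage price.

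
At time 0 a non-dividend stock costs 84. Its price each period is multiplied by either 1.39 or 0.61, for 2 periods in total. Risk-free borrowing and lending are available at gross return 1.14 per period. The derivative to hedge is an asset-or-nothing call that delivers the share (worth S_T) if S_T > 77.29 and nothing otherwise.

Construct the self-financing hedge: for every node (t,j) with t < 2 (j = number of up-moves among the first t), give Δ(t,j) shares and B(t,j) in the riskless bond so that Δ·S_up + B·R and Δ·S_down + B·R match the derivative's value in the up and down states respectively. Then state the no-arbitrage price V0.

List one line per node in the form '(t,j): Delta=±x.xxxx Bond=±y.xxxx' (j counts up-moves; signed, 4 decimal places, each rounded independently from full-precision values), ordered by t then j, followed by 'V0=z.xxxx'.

(0,0): Delta=1.4764 Bond=-66.3614
(1,0): Delta=0.0000 Bond=0.0000
(1,1): Delta=1.7821 Bond=-111.3369
V0=57.6583

The replicating-portfolio and risk-neutral prices coincide; use p* = (1.14−0.61)/(1.39−0.61) = 0.6795 for the latter.
Terminal values V(2,·): V(2,0)=0.0000, V(2,1)=0.0000, V(2,2)=162.2964
  t=1,j=0: stock 51.2400 → up 71.2236 (V=0.0000), down 31.2564 (V=0.0000). Price 0.0000; hedge Δ=0.0000, bond B=0.0000.
  t=1,j=1: stock 116.7600 → up 162.2964 (V=162.2964), down 71.2236 (V=0.0000). Price 96.7354; hedge Δ=1.7821, bond B=-111.3369.
  t=0,j=0: stock 84.0000 → up 116.7600 (V=96.7354), down 51.2400 (V=0.0000). Price 57.6583; hedge Δ=1.4764, bond B=-66.3614.
The time-0 hedge costs 57.6583, which is the no-arbitrage price.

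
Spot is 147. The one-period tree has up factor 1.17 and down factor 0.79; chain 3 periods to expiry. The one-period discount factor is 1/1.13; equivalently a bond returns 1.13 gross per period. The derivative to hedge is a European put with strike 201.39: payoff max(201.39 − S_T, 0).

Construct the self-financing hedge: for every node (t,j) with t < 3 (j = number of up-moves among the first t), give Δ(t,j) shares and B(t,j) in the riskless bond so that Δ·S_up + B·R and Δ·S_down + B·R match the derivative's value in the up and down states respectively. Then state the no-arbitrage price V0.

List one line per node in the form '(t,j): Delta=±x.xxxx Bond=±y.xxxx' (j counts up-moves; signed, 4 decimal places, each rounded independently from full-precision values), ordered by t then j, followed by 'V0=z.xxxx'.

Risk-neutral probability p* = (R−d)/(u−d) = (1.13−0.79)/(1.17−0.79) = 0.8947.
Payoff layer (t=3): V(3,0)=128.9133, V(3,1)=94.0510, V(3,2)=42.4196, V(3,3)=0.0000
(2,0): S=91.7427. Δ = (V_up−V_dn)/(S_up−S_dn) = (94.0510−128.9133)/(107.3390−72.4767) = -1.0000. V = [p*·94.0510 + (1−p*)·128.9133]/1.13 = 86.4785. B = V − Δ·S = 178.2212.
(2,1): S=135.8721. Δ = (V_up−V_dn)/(S_up−S_dn) = (42.4196−94.0510)/(158.9704−107.3390) = -1.0000. V = [p*·42.4196 + (1−p*)·94.0510]/1.13 = 42.3491. B = V − Δ·S = 178.2212.
(2,2): S=201.2283. Δ = (V_up−V_dn)/(S_up−S_dn) = (0.0000−42.4196)/(235.4371−158.9704) = -0.5547. V = [p*·0.0000 + (1−p*)·42.4196]/1.13 = 3.9515. B = V − Δ·S = 115.5822.
(1,0): S=116.1300. Δ = (V_up−V_dn)/(S_up−S_dn) = (42.3491−86.4785)/(135.8721−91.7427) = -1.0000. V = [p*·42.3491 + (1−p*)·86.4785]/1.13 = 41.5879. B = V − Δ·S = 157.7179.
(1,1): S=171.9900. Δ = (V_up−V_dn)/(S_up−S_dn) = (3.9515−42.3491)/(201.2283−135.8721) = -0.5875. V = [p*·3.9515 + (1−p*)·42.3491]/1.13 = 7.0738. B = V − Δ·S = 108.1201.
(0,0): S=147.0000. Δ = (V_up−V_dn)/(S_up−S_dn) = (7.0738−41.5879)/(171.9900−116.1300) = -0.6179. V = [p*·7.0738 + (1−p*)·41.5879]/1.13 = 9.4751. B = V − Δ·S = 100.3017.
Root portfolio cost Δ·147+B reproduces V0=9.4751.

(0,0): Delta=-0.6179 Bond=100.3017
(1,0): Delta=-1.0000 Bond=157.7179
(1,1): Delta=-0.5875 Bond=108.1201
(2,0): Delta=-1.0000 Bond=178.2212
(2,1): Delta=-1.0000 Bond=178.2212
(2,2): Delta=-0.5547 Bond=115.5822
V0=9.4751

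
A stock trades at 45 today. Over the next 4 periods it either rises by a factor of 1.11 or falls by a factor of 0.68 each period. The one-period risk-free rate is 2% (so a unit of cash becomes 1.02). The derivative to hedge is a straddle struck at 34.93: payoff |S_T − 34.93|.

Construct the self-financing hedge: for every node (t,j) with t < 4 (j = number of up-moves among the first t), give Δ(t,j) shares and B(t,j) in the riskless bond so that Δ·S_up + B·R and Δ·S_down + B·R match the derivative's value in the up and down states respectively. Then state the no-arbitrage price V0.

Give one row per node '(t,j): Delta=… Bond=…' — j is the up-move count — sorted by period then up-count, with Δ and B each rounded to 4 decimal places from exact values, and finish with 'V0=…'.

The replicating-portfolio and risk-neutral prices coincide; use p* = (1.02−0.68)/(1.11−0.68) = 0.7907 for the latter.
Terminal values V(4,·): V(4,0)=25.3084, V(4,1)=19.2241, V(4,2)=9.2925, V(4,3)=6.9195, V(4,4)=33.3832
  t=3,j=0: stock 14.1494 → up 15.7059 (V=19.2241), down 9.6216 (V=25.3084). Price 20.0957; hedge Δ=-1.0000, bond B=34.2451.
  t=3,j=1: stock 23.0969 → up 25.6375 (V=9.2925), down 15.7059 (V=19.2241). Price 11.1482; hedge Δ=-1.0000, bond B=34.2451.
  t=3,j=2: stock 37.7023 → up 41.8495 (V=6.9195), down 25.6375 (V=9.2925). Price 7.2708; hedge Δ=-0.1464, bond B=12.7893.
  t=3,j=3: stock 61.5434 → up 68.3132 (V=33.3832), down 41.8495 (V=6.9195). Price 27.2983; hedge Δ=1.0000, bond B=-34.2451.
  t=2,j=0: stock 20.8080 → up 23.0969 (V=11.1482), down 14.1494 (V=20.0957). Price 12.7656; hedge Δ=-1.0000, bond B=33.5736.
  t=2,j=1: stock 33.9660 → up 37.7023 (V=7.2708), down 23.0969 (V=11.1482). Price 7.9238; hedge Δ=-0.2655, bond B=16.9412.
  t=2,j=2: stock 55.4445 → up 61.5434 (V=27.2983), down 37.7023 (V=7.2708). Price 22.6534; hedge Δ=0.8400, bond B=-23.9223.
  t=1,j=0: stock 30.6000 → up 33.9660 (V=7.9238), down 20.8080 (V=12.7656). Price 8.7620; hedge Δ=-0.3680, bond B=20.0220.
  t=1,j=1: stock 49.9500 → up 55.4445 (V=22.6534), down 33.9660 (V=7.9238). Price 19.1867; hedge Δ=0.6858, bond B=-15.0681.
  t=0,j=0: stock 45.0000 → up 49.9500 (V=19.1867), down 30.6000 (V=8.7620). Price 16.6714; hedge Δ=0.5387, bond B=-7.5722.
Root portfolio cost Δ·45+B reproduces V0=16.6714.

(0,0): Delta=0.5387 Bond=-7.5722
(1,0): Delta=-0.3680 Bond=20.0220
(1,1): Delta=0.6858 Bond=-15.0681
(2,0): Delta=-1.0000 Bond=33.5736
(2,1): Delta=-0.2655 Bond=16.9412
(2,2): Delta=0.8400 Bond=-23.9223
(3,0): Delta=-1.0000 Bond=34.2451
(3,1): Delta=-1.0000 Bond=34.2451
(3,2): Delta=-0.1464 Bond=12.7893
(3,3): Delta=1.0000 Bond=-34.2451
V0=16.6714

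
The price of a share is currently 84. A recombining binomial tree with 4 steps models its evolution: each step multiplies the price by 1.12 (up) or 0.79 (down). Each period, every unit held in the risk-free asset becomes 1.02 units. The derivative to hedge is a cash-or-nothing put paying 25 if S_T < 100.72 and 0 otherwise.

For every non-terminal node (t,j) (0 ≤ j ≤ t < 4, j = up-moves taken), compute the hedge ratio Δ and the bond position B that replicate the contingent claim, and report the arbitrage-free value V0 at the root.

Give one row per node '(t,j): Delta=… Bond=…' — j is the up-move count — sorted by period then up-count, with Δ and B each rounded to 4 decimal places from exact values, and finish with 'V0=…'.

(0,0): Delta=-0.2877 Bond=41.8156
(1,0): Delta=0.0000 Bond=23.5581
(1,1): Delta=-0.3760 Bond=50.9536
(2,0): Delta=0.0000 Bond=24.0292
(2,1): Delta=0.0000 Bond=24.0292
(2,2): Delta=-0.4913 Bond=64.1220
(3,0): Delta=0.0000 Bond=24.5098
(3,1): Delta=0.0000 Bond=24.5098
(3,2): Delta=0.0000 Bond=24.5098
(3,3): Delta=-0.6419 Bond=83.1848
V0=17.6462

The replicating-portfolio and risk-neutral prices coincide; use p* = (1.02−0.79)/(1.12−0.79) = 0.6970 for the latter.
Payoff layer (t=4): V(4,0)=25.0000, V(4,1)=25.0000, V(4,2)=25.0000, V(4,3)=25.0000, V(4,4)=0.0000
(3,0): S=41.4153. Δ = (V_up−V_dn)/(S_up−S_dn) = (25.0000−25.0000)/(46.3851−32.7181) = 0.0000. V = [p*·25.0000 + (1−p*)·25.0000]/1.02 = 24.5098. B = V − Δ·S = 24.5098.
(3,1): S=58.7153. Δ = (V_up−V_dn)/(S_up−S_dn) = (25.0000−25.0000)/(65.7612−46.3851) = 0.0000. V = [p*·25.0000 + (1−p*)·25.0000]/1.02 = 24.5098. B = V − Δ·S = 24.5098.
(3,2): S=83.2420. Δ = (V_up−V_dn)/(S_up−S_dn) = (25.0000−25.0000)/(93.2310−65.7612) = 0.0000. V = [p*·25.0000 + (1−p*)·25.0000]/1.02 = 24.5098. B = V − Δ·S = 24.5098.
(3,3): S=118.0140. Δ = (V_up−V_dn)/(S_up−S_dn) = (0.0000−25.0000)/(132.1756−93.2310) = -0.6419. V = [p*·0.0000 + (1−p*)·25.0000]/1.02 = 7.4272. B = V − Δ·S = 83.1848.
(2,0): S=52.4244. Δ = (V_up−V_dn)/(S_up−S_dn) = (24.5098−24.5098)/(58.7153−41.4153) = 0.0000. V = [p*·24.5098 + (1−p*)·24.5098]/1.02 = 24.0292. B = V − Δ·S = 24.0292.
(2,1): S=74.3232. Δ = (V_up−V_dn)/(S_up−S_dn) = (24.5098−24.5098)/(83.2420−58.7153) = 0.0000. V = [p*·24.5098 + (1−p*)·24.5098]/1.02 = 24.0292. B = V − Δ·S = 24.0292.
(2,2): S=105.3696. Δ = (V_up−V_dn)/(S_up−S_dn) = (7.4272−24.5098)/(118.0140−83.2420) = -0.4913. V = [p*·7.4272 + (1−p*)·24.5098]/1.02 = 12.3566. B = V − Δ·S = 64.1220.
(1,0): S=66.3600. Δ = (V_up−V_dn)/(S_up−S_dn) = (24.0292−24.0292)/(74.3232−52.4244) = 0.0000. V = [p*·24.0292 + (1−p*)·24.0292]/1.02 = 23.5581. B = V − Δ·S = 23.5581.
(1,1): S=94.0800. Δ = (V_up−V_dn)/(S_up−S_dn) = (12.3566−24.0292)/(105.3696−74.3232) = -0.3760. V = [p*·12.3566 + (1−p*)·24.0292]/1.02 = 15.5821. B = V − Δ·S = 50.9536.
(0,0): S=84.0000. Δ = (V_up−V_dn)/(S_up−S_dn) = (15.5821−23.5581)/(94.0800−66.3600) = -0.2877. V = [p*·15.5821 + (1−p*)·23.5581]/1.02 = 17.6462. B = V − Δ·S = 41.8156.
Each (Δ,B) replicates both successor values, so the strategy is self-financing and V0 is arbitrage-free.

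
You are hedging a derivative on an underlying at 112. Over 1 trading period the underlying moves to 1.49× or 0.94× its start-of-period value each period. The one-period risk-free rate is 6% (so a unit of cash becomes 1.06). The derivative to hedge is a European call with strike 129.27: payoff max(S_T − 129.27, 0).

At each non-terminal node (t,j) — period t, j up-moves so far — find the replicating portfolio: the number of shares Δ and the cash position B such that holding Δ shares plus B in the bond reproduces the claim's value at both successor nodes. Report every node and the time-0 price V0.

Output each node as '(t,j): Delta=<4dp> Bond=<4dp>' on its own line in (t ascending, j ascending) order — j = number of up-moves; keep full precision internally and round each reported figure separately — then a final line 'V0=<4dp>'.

(0,0): Delta=0.6106 Bond=-60.6405
V0=7.7413

No-arbitrage ⇒ martingale measure with p* = (R−d)/(u−d) = 0.2182.
Payoff layer (t=1): V(1,0)=0.0000, V(1,1)=37.6100
Node (0,0) S=112.0000: V=(p*·37.6100+(1−p*)·0.0000)/1.06=7.7413; Δ=(37.6100−0.0000)/(166.8800−105.2800)=0.6106; B=V−Δ·S=-60.6405
Self-financing check: at every node Δ·S+B equals the discounted successor values.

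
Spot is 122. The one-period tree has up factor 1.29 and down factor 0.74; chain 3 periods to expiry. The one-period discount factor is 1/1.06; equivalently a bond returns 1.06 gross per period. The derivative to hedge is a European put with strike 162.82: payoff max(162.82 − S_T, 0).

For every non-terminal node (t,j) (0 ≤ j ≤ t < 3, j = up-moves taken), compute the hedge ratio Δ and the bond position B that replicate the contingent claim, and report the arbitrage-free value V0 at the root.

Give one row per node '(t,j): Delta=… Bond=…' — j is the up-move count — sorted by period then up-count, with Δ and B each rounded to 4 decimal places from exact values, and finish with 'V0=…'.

(0,0): Delta=-0.5552 Bond=98.8194
(1,0): Delta=-1.0000 Bond=144.9092
(1,1): Delta=-0.3717 Bond=75.8831
(2,0): Delta=-1.0000 Bond=153.6038
(2,1): Delta=-1.0000 Bond=153.6038
(2,2): Delta=-0.1127 Bond=27.8469
V0=31.0905

No-arbitrage ⇒ martingale measure with p* = (R−d)/(u−d) = 0.5818.
Payoff layer (t=3): V(3,0)=113.3827, V(3,1)=76.6387, V(3,2)=12.5851, V(3,3)=0.0000
  t=2,j=0: stock 66.8072 → up 86.1813 (V=76.6387), down 49.4373 (V=113.3827). Price 86.7966; hedge Δ=-1.0000, bond B=153.6038.
  t=2,j=1: stock 116.4612 → up 150.2349 (V=12.5851), down 86.1813 (V=76.6387). Price 37.1426; hedge Δ=-1.0000, bond B=153.6038.
  t=2,j=2: stock 203.0202 → up 261.8961 (V=0.0000), down 150.2349 (V=12.5851). Price 4.9649; hedge Δ=-0.1127, bond B=27.8469.
  t=1,j=0: stock 90.2800 → up 116.4612 (V=37.1426), down 66.8072 (V=86.7966). Price 54.6292; hedge Δ=-1.0000, bond B=144.9092.
  t=1,j=1: stock 157.3800 → up 203.0202 (V=4.9649), down 116.4612 (V=37.1426). Price 17.3783; hedge Δ=-0.3717, bond B=75.8831.
  t=0,j=0: stock 122.0000 → up 157.3800 (V=17.3783), down 90.2800 (V=54.6292). Price 31.0905; hedge Δ=-0.5552, bond B=98.8194.
Self-financing check: at every node Δ·S+B equals the discounted successor values.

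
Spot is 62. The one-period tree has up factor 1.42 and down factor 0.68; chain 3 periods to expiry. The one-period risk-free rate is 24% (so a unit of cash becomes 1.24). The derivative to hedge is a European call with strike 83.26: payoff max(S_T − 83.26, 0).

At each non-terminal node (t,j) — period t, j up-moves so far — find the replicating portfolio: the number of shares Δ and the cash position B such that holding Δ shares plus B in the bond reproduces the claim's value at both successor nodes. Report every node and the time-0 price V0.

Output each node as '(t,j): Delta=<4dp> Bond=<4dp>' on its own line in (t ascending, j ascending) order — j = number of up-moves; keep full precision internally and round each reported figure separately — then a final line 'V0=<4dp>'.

(0,0): Delta=0.7602 Bond=-25.3191
(1,0): Delta=0.0343 Bond=-0.7921
(1,1): Delta=0.8719 Bond=-41.2325
(2,0): Delta=0.0000 Bond=0.0000
(2,1): Delta=0.0395 Bond=-1.2979
(2,2): Delta=1.0000 Bond=-67.1452
V0=21.8103

Since d<R<u, set p* = (R−d)/(u−d) = 0.7568; price each node as the discounted p*-expectation of its children.
Payoff layer (t=3): V(3,0)=0.0000, V(3,1)=0.0000, V(3,2)=1.7514, V(3,3)=94.2639
  t=2,j=0: stock 28.6688 → up 40.7097 (V=0.0000), down 19.4948 (V=0.0000). Price 0.0000; hedge Δ=0.0000, bond B=0.0000.
  t=2,j=1: stock 59.8672 → up 85.0114 (V=1.7514), down 40.7097 (V=0.0000). Price 1.0689; hedge Δ=0.0395, bond B=-1.2979.
  t=2,j=2: stock 125.0168 → up 177.5239 (V=94.2639), down 85.0114 (V=1.7514). Price 57.8716; hedge Δ=1.0000, bond B=-67.1452.
  t=1,j=0: stock 42.1600 → up 59.8672 (V=1.0689), down 28.6688 (V=0.0000). Price 0.6523; hedge Δ=0.0343, bond B=-0.7921.
  t=1,j=1: stock 88.0400 → up 125.0168 (V=57.8716), down 59.8672 (V=1.0689). Price 35.5280; hedge Δ=0.8719, bond B=-41.2325.
  t=0,j=0: stock 62.0000 → up 88.0400 (V=35.5280), down 42.1600 (V=0.6523). Price 21.8103; hedge Δ=0.7602, bond B=-25.3191.
Root portfolio cost Δ·62+B reproduces V0=21.8103.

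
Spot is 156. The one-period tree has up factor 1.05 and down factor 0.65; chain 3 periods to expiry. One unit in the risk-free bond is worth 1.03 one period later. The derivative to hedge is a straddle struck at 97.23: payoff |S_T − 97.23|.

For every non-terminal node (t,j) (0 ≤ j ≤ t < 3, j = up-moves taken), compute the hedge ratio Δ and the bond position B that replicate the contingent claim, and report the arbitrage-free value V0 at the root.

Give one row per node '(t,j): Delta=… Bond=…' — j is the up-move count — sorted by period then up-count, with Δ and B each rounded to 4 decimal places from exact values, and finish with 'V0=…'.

(0,0): Delta=0.9176 Bond=-75.7432
(1,0): Delta=-0.3377 Bond=49.2650
(1,1): Delta=0.9585 Bond=-84.7145
(2,0): Delta=-1.0000 Bond=94.3981
(2,1): Delta=-0.3161 Bond=48.4453
(2,2): Delta=1.0000 Bond=-94.3981
V0=67.3987

No-arbitrage ⇒ martingale measure with p* = (R−d)/(u−d) = 0.9500.
Terminal payoffs: V(3,0)=54.3885, V(3,1)=28.0245, V(3,2)=14.5635, V(3,3)=83.3595
Node (2,0) S=65.9100: V=(p*·28.0245+(1−p*)·54.3885)/1.03=28.4881; Δ=(28.0245−54.3885)/(69.2055−42.8415)=-1.0000; B=V−Δ·S=94.3981
Node (2,1) S=106.4700: V=(p*·14.5635+(1−p*)·28.0245)/1.03=14.7928; Δ=(14.5635−28.0245)/(111.7935−69.2055)=-0.3161; B=V−Δ·S=48.4453
Node (2,2) S=171.9900: V=(p*·83.3595+(1−p*)·14.5635)/1.03=77.5919; Δ=(83.3595−14.5635)/(180.5895−111.7935)=1.0000; B=V−Δ·S=-94.3981
Node (1,0) S=101.4000: V=(p*·14.7928+(1−p*)·28.4881)/1.03=15.0267; Δ=(14.7928−28.4881)/(106.4700−65.9100)=-0.3377; B=V−Δ·S=49.2650
Node (1,1) S=163.8000: V=(p*·77.5919+(1−p*)·14.7928)/1.03=72.2835; Δ=(77.5919−14.7928)/(171.9900−106.4700)=0.9585; B=V−Δ·S=-84.7145
Node (0,0) S=156.0000: V=(p*·72.2835+(1−p*)·15.0267)/1.03=67.3987; Δ=(72.2835−15.0267)/(163.8000−101.4000)=0.9176; B=V−Δ·S=-75.7432
Root portfolio cost Δ·156+B reproduces V0=67.3987.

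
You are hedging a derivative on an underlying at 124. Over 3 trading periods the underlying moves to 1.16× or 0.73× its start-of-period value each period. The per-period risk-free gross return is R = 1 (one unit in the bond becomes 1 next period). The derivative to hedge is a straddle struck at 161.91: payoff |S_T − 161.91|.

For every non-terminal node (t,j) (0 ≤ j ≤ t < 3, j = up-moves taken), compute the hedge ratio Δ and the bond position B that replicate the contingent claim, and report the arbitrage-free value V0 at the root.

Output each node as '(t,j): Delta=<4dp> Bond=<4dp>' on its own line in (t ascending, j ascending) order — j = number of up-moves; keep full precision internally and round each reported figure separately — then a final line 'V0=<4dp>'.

Since d<R<u, set p* = (R−d)/(u−d) = 0.6279; price each node as the discounted p*-expectation of its children.
Terminal payoffs: V(3,0)=113.6719, V(3,1)=85.2577, V(3,2)=40.1063, V(3,3)=31.6411
  t=2,j=0: stock 66.0796 → up 76.6523 (V=85.2577), down 48.2381 (V=113.6719). Price 95.8304; hedge Δ=-1.0000, bond B=161.9100.
  t=2,j=1: stock 105.0032 → up 121.8037 (V=40.1063), down 76.6523 (V=85.2577). Price 56.9068; hedge Δ=-1.0000, bond B=161.9100.
  t=2,j=2: stock 166.8544 → up 193.5511 (V=31.6411), down 121.8037 (V=40.1063). Price 34.7909; hedge Δ=-0.1180, bond B=54.4774.
  t=1,j=0: stock 90.5200 → up 105.0032 (V=56.9068), down 66.0796 (V=95.8304). Price 71.3900; hedge Δ=-1.0000, bond B=161.9100.
  t=1,j=1: stock 143.8400 → up 166.8544 (V=34.7909), down 105.0032 (V=56.9068). Price 43.0201; hedge Δ=-0.3576, bond B=94.4523.
  t=0,j=0: stock 124.0000 → up 143.8400 (V=43.0201), down 90.5200 (V=71.3900). Price 53.5763; hedge Δ=-0.5321, bond B=119.5529.
Self-financing check: at every node Δ·S+B equals the discounted successor values.

(0,0): Delta=-0.5321 Bond=119.5529
(1,0): Delta=-1.0000 Bond=161.9100
(1,1): Delta=-0.3576 Bond=94.4523
(2,0): Delta=-1.0000 Bond=161.9100
(2,1): Delta=-1.0000 Bond=161.9100
(2,2): Delta=-0.1180 Bond=54.4774
V0=53.5763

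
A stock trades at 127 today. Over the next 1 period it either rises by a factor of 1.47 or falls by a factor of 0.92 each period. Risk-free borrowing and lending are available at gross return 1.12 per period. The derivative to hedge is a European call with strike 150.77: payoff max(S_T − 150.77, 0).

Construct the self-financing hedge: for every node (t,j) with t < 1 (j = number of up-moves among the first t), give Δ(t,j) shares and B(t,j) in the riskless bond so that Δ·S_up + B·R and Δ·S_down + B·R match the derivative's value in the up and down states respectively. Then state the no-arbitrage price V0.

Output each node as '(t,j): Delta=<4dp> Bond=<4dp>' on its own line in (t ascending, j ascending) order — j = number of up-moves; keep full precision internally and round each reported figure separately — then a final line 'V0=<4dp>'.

(0,0): Delta=0.5142 Bond=-53.6468
V0=11.6623

Risk-neutral probability p* = (R−d)/(u−d) = (1.12−0.92)/(1.47−0.92) = 0.3636.
Payoff layer (t=1): V(1,0)=0.0000, V(1,1)=35.9200
  t=0,j=0: stock 127.0000 → up 186.6900 (V=35.9200), down 116.8400 (V=0.0000). Price 11.6623; hedge Δ=0.5142, bond B=-53.6468.
Check: Δ(0,0)·S0 + B(0,0) = 11.6623 = V0.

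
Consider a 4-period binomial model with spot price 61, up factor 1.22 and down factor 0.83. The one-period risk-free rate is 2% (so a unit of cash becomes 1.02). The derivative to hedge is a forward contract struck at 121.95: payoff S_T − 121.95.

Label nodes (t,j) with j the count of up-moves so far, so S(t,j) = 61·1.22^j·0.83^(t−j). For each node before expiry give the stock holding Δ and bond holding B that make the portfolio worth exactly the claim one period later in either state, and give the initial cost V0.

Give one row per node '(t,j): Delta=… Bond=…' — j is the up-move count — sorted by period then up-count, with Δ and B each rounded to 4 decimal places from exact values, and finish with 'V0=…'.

(0,0): Delta=1.0000 Bond=-112.6629
(1,0): Delta=1.0000 Bond=-114.9162
(1,1): Delta=1.0000 Bond=-114.9162
(2,0): Delta=1.0000 Bond=-117.2145
(2,1): Delta=1.0000 Bond=-117.2145
(2,2): Delta=1.0000 Bond=-117.2145
(3,0): Delta=1.0000 Bond=-119.5588
(3,1): Delta=1.0000 Bond=-119.5588
(3,2): Delta=1.0000 Bond=-119.5588
(3,3): Delta=1.0000 Bond=-119.5588
V0=-51.6629

Since d<R<u, set p* = (R−d)/(u−d) = 0.4872; price each node as the discounted p*-expectation of its children.
Payoff layer (t=4): V(4,0)=-93.0004, V(4,1)=-79.3976, V(4,2)=-59.4031, V(4,3)=-30.0136, V(4,4)=13.1854
  t=3,j=0: stock 34.8790 → up 42.5524 (V=-79.3976), down 28.9496 (V=-93.0004). Price -84.6798; hedge Δ=1.0000, bond B=-119.5588.
  t=3,j=1: stock 51.2679 → up 62.5469 (V=-59.4031), down 42.5524 (V=-79.3976). Price -68.2909; hedge Δ=1.0000, bond B=-119.5588.
  t=3,j=2: stock 75.3577 → up 91.9364 (V=-30.0136), down 62.5469 (V=-59.4031). Price -44.2011; hedge Δ=1.0000, bond B=-119.5588.
  t=3,j=3: stock 110.7667 → up 135.1354 (V=13.1854), down 91.9364 (V=-30.0136). Price -8.7921; hedge Δ=1.0000, bond B=-119.5588.
  t=2,j=0: stock 42.0229 → up 51.2679 (V=-68.2909), down 34.8790 (V=-84.6798). Price -75.1916; hedge Δ=1.0000, bond B=-117.2145.
  t=2,j=1: stock 61.7686 → up 75.3577 (V=-44.2011), down 51.2679 (V=-68.2909). Price -55.4459; hedge Δ=1.0000, bond B=-117.2145.
  t=2,j=2: stock 90.7924 → up 110.7667 (V=-8.7921), down 75.3577 (V=-44.2011). Price -26.4221; hedge Δ=1.0000, bond B=-117.2145.
  t=1,j=0: stock 50.6300 → up 61.7686 (V=-55.4459), down 42.0229 (V=-75.1916). Price -64.2862; hedge Δ=1.0000, bond B=-114.9162.
  t=1,j=1: stock 74.4200 → up 90.7924 (V=-26.4221), down 61.7686 (V=-55.4459). Price -40.4962; hedge Δ=1.0000, bond B=-114.9162.
  t=0,j=0: stock 61.0000 → up 74.4200 (V=-40.4962), down 50.6300 (V=-64.2862). Price -51.6629; hedge Δ=1.0000, bond B=-112.6629.
The time-0 hedge costs -51.6629, which is the no-arbitrage price.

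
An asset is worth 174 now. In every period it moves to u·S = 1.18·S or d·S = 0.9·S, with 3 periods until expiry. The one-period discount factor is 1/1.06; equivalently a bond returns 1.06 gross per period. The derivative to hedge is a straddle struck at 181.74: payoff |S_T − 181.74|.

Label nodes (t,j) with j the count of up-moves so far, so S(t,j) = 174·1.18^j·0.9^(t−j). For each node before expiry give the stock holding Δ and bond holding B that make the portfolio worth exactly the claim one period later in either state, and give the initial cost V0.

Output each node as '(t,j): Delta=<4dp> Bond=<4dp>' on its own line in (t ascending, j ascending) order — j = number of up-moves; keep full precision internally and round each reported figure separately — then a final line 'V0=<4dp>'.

Under the risk-neutral measure, an up-move has probability p* = (R−d)/(u−d) = 0.5714 and values discount at R = 1.06.
At expiry t=3: V(3,0)=54.8940, V(3,1)=15.4308, V(3,2)=36.3098, V(3,3)=104.1476
Node (2,0) S=140.9400: V=(p*·15.4308+(1−p*)·54.8940)/1.06=30.5128; Δ=(15.4308−54.8940)/(166.3092−126.8460)=-1.0000; B=V−Δ·S=171.4528
Node (2,1) S=184.7880: V=(p*·36.3098+(1−p*)·15.4308)/1.06=25.8129; Δ=(36.3098−15.4308)/(218.0498−166.3092)=0.4035; B=V−Δ·S=-48.7551
Node (2,2) S=242.2776: V=(p*·104.1476+(1−p*)·36.3098)/1.06=70.8248; Δ=(104.1476−36.3098)/(285.8876−218.0498)=1.0000; B=V−Δ·S=-171.4528
Node (1,0) S=156.6000: V=(p*·25.8129+(1−p*)·30.5128)/1.06=26.2520; Δ=(25.8129−30.5128)/(184.7880−140.9400)=-0.1072; B=V−Δ·S=43.0375
Node (1,1) S=205.3200: V=(p*·70.8248+(1−p*)·25.8129)/1.06=48.6170; Δ=(70.8248−25.8129)/(242.2776−184.7880)=0.7830; B=V−Δ·S=-112.1397
Node (0,0) S=174.0000: V=(p*·48.6170+(1−p*)·26.2520)/1.06=36.8226; Δ=(48.6170−26.2520)/(205.3200−156.6000)=0.4591; B=V−Δ·S=-43.0521
The time-0 hedge costs 36.8226, which is the no-arbitrage price.

(0,0): Delta=0.4591 Bond=-43.0521
(1,0): Delta=-0.1072 Bond=43.0375
(1,1): Delta=0.7830 Bond=-112.1397
(2,0): Delta=-1.0000 Bond=171.4528
(2,1): Delta=0.4035 Bond=-48.7551
(2,2): Delta=1.0000 Bond=-171.4528
V0=36.8226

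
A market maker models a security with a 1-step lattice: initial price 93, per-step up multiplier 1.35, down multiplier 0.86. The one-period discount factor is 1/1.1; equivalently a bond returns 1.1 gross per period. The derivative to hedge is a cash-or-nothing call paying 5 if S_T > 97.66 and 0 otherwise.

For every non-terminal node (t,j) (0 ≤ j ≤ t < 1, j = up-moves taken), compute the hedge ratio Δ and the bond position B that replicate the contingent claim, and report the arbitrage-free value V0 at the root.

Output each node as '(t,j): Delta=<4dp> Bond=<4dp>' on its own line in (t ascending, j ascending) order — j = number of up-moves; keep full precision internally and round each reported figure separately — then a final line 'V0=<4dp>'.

(0,0): Delta=0.1097 Bond=-7.9777
V0=2.2263

Under the risk-neutral measure, an up-move has probability p* = (R−d)/(u−d) = 0.4898 and values discount at R = 1.1.
Terminal values V(1,·): V(1,0)=0.0000, V(1,1)=5.0000
Node (0,0) S=93.0000: V=(p*·5.0000+(1−p*)·0.0000)/1.1=2.2263; Δ=(5.0000−0.0000)/(125.5500−79.9800)=0.1097; B=V−Δ·S=-7.9777
Each (Δ,B) replicates both successor values, so the strategy is self-financing and V0 is arbitrage-free.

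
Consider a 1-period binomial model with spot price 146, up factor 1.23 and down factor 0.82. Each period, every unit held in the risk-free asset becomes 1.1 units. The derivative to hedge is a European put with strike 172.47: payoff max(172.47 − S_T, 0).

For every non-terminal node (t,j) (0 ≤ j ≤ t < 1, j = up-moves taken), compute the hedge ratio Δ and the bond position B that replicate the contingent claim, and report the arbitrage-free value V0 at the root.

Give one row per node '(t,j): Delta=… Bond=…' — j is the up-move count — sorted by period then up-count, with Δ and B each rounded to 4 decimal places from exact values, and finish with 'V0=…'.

Since d<R<u, set p* = (R−d)/(u−d) = 0.6829; price each node as the discounted p*-expectation of its children.
Payoff layer (t=1): V(1,0)=52.7500, V(1,1)=0.0000
(0,0): S=146.0000. Δ = (V_up−V_dn)/(S_up−S_dn) = (0.0000−52.7500)/(179.5800−119.7200) = -0.8812. V = [p*·0.0000 + (1−p*)·52.7500]/1.1 = 15.2051. B = V − Δ·S = 143.8636.
Root portfolio cost Δ·146+B reproduces V0=15.2051.

(0,0): Delta=-0.8812 Bond=143.8636
V0=15.2051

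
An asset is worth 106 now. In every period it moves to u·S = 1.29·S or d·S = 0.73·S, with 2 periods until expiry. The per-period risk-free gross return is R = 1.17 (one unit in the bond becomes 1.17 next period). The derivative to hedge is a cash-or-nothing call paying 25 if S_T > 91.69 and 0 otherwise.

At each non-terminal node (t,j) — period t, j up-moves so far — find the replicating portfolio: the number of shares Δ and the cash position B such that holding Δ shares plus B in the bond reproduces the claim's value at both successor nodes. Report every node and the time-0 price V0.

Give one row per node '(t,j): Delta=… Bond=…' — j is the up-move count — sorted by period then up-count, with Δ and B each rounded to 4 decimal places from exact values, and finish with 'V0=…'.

Since d<R<u, set p* = (R−d)/(u−d) = 0.7857; price each node as the discounted p*-expectation of its children.
Terminal payoffs: V(2,0)=0.0000, V(2,1)=25.0000, V(2,2)=25.0000
  t=1,j=0: stock 77.3800 → up 99.8202 (V=25.0000), down 56.4874 (V=0.0000). Price 16.7888; hedge Δ=0.5769, bond B=-27.8541.
  t=1,j=1: stock 136.7400 → up 176.3946 (V=25.0000), down 99.8202 (V=25.0000). Price 21.3675; hedge Δ=0.0000, bond B=21.3675.
  t=0,j=0: stock 106.0000 → up 136.7400 (V=21.3675), down 77.3800 (V=16.7888). Price 17.4242; hedge Δ=0.0771, bond B=9.2479.
Root portfolio cost Δ·106+B reproduces V0=17.4242.

(0,0): Delta=0.0771 Bond=9.2479
(1,0): Delta=0.5769 Bond=-27.8541
(1,1): Delta=0.0000 Bond=21.3675
V0=17.4242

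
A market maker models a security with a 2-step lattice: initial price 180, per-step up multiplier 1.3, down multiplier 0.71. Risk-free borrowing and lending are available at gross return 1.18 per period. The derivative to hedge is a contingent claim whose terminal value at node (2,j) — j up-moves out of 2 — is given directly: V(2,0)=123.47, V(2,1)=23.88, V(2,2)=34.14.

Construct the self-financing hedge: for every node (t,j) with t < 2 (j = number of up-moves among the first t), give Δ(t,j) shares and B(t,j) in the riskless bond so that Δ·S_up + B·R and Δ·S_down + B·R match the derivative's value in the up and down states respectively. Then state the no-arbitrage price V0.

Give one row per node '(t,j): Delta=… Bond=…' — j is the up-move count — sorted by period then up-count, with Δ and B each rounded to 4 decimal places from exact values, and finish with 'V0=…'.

Risk-neutral probability p* = (R−d)/(u−d) = (1.18−0.71)/(1.3−0.71) = 0.7966.
At expiry t=2: V(2,0)=123.4700, V(2,1)=23.8800, V(2,2)=34.1400
  t=1,j=0: stock 127.8000 → up 166.1400 (V=23.8800), down 90.7380 (V=123.4700). Price 37.4030; hedge Δ=-1.3208, bond B=206.1997.
  t=1,j=1: stock 234.0000 → up 304.2000 (V=34.1400), down 166.1400 (V=23.8800). Price 27.1637; hedge Δ=0.0743, bond B=9.7739.
  t=0,j=0: stock 180.0000 → up 234.0000 (V=27.1637), down 127.8000 (V=37.4030). Price 24.7850; hedge Δ=-0.0964, bond B=42.1398.
Self-financing check: at every node Δ·S+B equals the discounted successor values.

(0,0): Delta=-0.0964 Bond=42.1398
(1,0): Delta=-1.3208 Bond=206.1997
(1,1): Delta=0.0743 Bond=9.7739
V0=24.7850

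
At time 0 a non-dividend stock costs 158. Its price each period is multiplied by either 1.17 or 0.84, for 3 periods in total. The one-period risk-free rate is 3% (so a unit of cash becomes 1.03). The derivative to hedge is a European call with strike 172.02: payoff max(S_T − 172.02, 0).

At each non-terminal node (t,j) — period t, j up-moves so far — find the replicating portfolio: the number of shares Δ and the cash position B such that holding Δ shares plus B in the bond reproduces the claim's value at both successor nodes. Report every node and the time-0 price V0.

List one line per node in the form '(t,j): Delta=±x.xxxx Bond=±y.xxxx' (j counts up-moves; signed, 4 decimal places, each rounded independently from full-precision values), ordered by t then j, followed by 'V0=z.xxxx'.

The replicating-portfolio and risk-neutral prices coincide; use p* = (1.03−0.84)/(1.17−0.84) = 0.5758 for the latter.
At expiry t=3: V(3,0)=0.0000, V(3,1)=0.0000, V(3,2)=9.6604, V(3,3)=81.0349
(2,0): S=111.4848. Δ = (V_up−V_dn)/(S_up−S_dn) = (0.0000−0.0000)/(130.4372−93.6472) = 0.0000. V = [p*·0.0000 + (1−p*)·0.0000]/1.03 = 0.0000. B = V − Δ·S = 0.0000.
(2,1): S=155.2824. Δ = (V_up−V_dn)/(S_up−S_dn) = (9.6604−0.0000)/(181.6804−130.4372) = 0.1885. V = [p*·9.6604 + (1−p*)·0.0000]/1.03 = 5.4001. B = V − Δ·S = -23.8739.
(2,2): S=216.2862. Δ = (V_up−V_dn)/(S_up−S_dn) = (81.0349−9.6604)/(253.0549−181.6804) = 1.0000. V = [p*·81.0349 + (1−p*)·9.6604]/1.03 = 49.2765. B = V − Δ·S = -167.0097.
(1,0): S=132.7200. Δ = (V_up−V_dn)/(S_up−S_dn) = (5.4001−0.0000)/(155.2824−111.4848) = 0.1233. V = [p*·5.4001 + (1−p*)·0.0000]/1.03 = 3.0186. B = V − Δ·S = -13.3452.
(1,1): S=184.8600. Δ = (V_up−V_dn)/(S_up−S_dn) = (49.2765−5.4001)/(216.2862−155.2824) = 0.7192. V = [p*·49.2765 + (1−p*)·5.4001]/1.03 = 29.7692. B = V − Δ·S = -103.1897.
(0,0): S=158.0000. Δ = (V_up−V_dn)/(S_up−S_dn) = (29.7692−3.0186)/(184.8600−132.7200) = 0.5131. V = [p*·29.7692 + (1−p*)·3.0186]/1.03 = 17.8839. B = V − Δ·S = -63.1785.
Each (Δ,B) replicates both successor values, so the strategy is self-financing and V0 is arbitrage-free.

(0,0): Delta=0.5131 Bond=-63.1785
(1,0): Delta=0.1233 Bond=-13.3452
(1,1): Delta=0.7192 Bond=-103.1897
(2,0): Delta=0.0000 Bond=0.0000
(2,1): Delta=0.1885 Bond=-23.8739
(2,2): Delta=1.0000 Bond=-167.0097
V0=17.8839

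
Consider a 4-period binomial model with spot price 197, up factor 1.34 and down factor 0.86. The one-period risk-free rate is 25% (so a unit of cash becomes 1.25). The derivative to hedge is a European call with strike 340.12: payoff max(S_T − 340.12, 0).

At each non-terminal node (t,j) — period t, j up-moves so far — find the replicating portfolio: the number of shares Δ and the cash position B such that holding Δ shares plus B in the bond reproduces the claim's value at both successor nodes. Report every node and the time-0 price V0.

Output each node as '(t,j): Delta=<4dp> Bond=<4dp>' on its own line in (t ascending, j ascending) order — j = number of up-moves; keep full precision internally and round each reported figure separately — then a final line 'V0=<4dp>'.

(0,0): Delta=0.7965 Bond=-93.1250
(1,0): Delta=0.3508 Bond=-40.8903
(1,1): Delta=0.8626 Bond=-133.8330
(2,0): Delta=0.0000 Bond=0.0000
(2,1): Delta=0.4028 Bond=-62.9081
(2,2): Delta=0.9307 Bond=-191.3797
(3,0): Delta=0.0000 Bond=0.0000
(3,1): Delta=0.0000 Bond=0.0000
(3,2): Delta=0.4624 Bond=-96.7817
(3,3): Delta=1.0000 Bond=-272.0960
V0=63.7930

The replicating-portfolio and risk-neutral prices coincide; use p* = (1.25−0.86)/(1.34−0.86) = 0.8125 for the latter.
Terminal values V(4,·): V(4,0)=0.0000, V(4,1)=0.0000, V(4,2)=0.0000, V(4,3)=67.5221, V(4,4)=295.0433
  t=3,j=0: stock 125.3030 → up 167.9061 (V=0.0000), down 107.7606 (V=0.0000). Price 0.0000; hedge Δ=0.0000, bond B=0.0000.
  t=3,j=1: stock 195.2396 → up 261.6211 (V=0.0000), down 167.9061 (V=0.0000). Price 0.0000; hedge Δ=0.0000, bond B=0.0000.
  t=3,j=2: stock 304.2106 → up 407.6421 (V=67.5221), down 261.6211 (V=0.0000). Price 43.8894; hedge Δ=0.4624, bond B=-96.7817.
  t=3,j=3: stock 474.0025 → up 635.1633 (V=295.0433), down 407.6421 (V=67.5221). Price 201.9065; hedge Δ=1.0000, bond B=-272.0960.
  t=2,j=0: stock 145.7012 → up 195.2396 (V=0.0000), down 125.3030 (V=0.0000). Price 0.0000; hedge Δ=0.0000, bond B=0.0000.
  t=2,j=1: stock 227.0228 → up 304.2106 (V=43.8894), down 195.2396 (V=0.0000). Price 28.5281; hedge Δ=0.4028, bond B=-62.9081.
  t=2,j=2: stock 353.7332 → up 474.0025 (V=201.9065), down 304.2106 (V=43.8894). Price 137.8226; hedge Δ=0.9307, bond B=-191.3797.
  t=1,j=0: stock 169.4200 → up 227.0228 (V=28.5281), down 145.7012 (V=0.0000). Price 18.5433; hedge Δ=0.3508, bond B=-40.8903.
  t=1,j=1: stock 263.9800 → up 353.7332 (V=137.8226), down 227.0228 (V=28.5281). Price 93.8639; hedge Δ=0.8626, bond B=-133.8330.
  t=0,j=0: stock 197.0000 → up 263.9800 (V=93.8639), down 169.4200 (V=18.5433). Price 63.7930; hedge Δ=0.7965, bond B=-93.1250.
Self-financing check: at every node Δ·S+B equals the discounted successor values.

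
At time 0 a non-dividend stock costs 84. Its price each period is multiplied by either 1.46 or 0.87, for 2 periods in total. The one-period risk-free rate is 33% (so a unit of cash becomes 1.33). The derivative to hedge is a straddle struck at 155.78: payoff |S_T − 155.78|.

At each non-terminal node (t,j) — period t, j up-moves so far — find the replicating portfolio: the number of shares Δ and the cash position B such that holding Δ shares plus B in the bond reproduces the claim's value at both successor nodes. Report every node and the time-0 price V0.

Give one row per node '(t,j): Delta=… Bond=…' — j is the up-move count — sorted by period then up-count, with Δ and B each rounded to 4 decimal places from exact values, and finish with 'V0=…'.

Risk-neutral probability p* = (R−d)/(u−d) = (1.33−0.87)/(1.46−0.87) = 0.7797.
Terminal values V(2,·): V(2,0)=92.2004, V(2,1)=49.0832, V(2,2)=23.2744
(1,0): S=73.0800. Δ = (V_up−V_dn)/(S_up−S_dn) = (49.0832−92.2004)/(106.6968−63.5796) = -1.0000. V = [p*·49.0832 + (1−p*)·92.2004]/1.33 = 44.0478. B = V − Δ·S = 117.1278.
(1,1): S=122.6400. Δ = (V_up−V_dn)/(S_up−S_dn) = (23.2744−49.0832)/(179.0544−106.6968) = -0.3567. V = [p*·23.2744 + (1−p*)·49.0832]/1.33 = 21.7753. B = V − Δ·S = 65.5190.
(0,0): S=84.0000. Δ = (V_up−V_dn)/(S_up−S_dn) = (21.7753−44.0478)/(122.6400−73.0800) = -0.4494. V = [p*·21.7753 + (1−p*)·44.0478]/1.33 = 20.0622. B = V − Δ·S = 57.8123.
Root portfolio cost Δ·84+B reproduces V0=20.0622.

(0,0): Delta=-0.4494 Bond=57.8123
(1,0): Delta=-1.0000 Bond=117.1278
(1,1): Delta=-0.3567 Bond=65.5190
V0=20.0622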